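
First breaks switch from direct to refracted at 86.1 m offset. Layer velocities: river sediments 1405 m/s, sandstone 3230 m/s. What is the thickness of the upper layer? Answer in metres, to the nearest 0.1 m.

27.0 m

h = (x_cross/2)·√((V₂−V₁)/(V₂+V₁)).
(V₂−V₁)/(V₂+V₁) = (3230−1405)/(3230+1405) = 0.3937; √ = 0.6275.
h = (86.1/2)·0.6275 = 27.01 m.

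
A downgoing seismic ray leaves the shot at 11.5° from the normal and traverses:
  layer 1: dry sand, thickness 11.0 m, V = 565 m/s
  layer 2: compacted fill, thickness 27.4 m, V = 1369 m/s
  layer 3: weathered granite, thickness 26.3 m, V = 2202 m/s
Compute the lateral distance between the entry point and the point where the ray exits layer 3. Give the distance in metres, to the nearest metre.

Apply Snell's law at each interface; in layer i the horizontal offset is hᵢ·tan θᵢ.
Layer 1: θ = 11.50°; offset = 11.0·tan 11.50° = 2.238 m.
Layer 2: sin θ = 1369·sin 11.5°/565 = 0.4831, θ = 28.89°; offset = 27.4·tan 28.89° = 15.117 m.
Layer 3: sin θ = 2202·sin 11.5°/565 = 0.7770, θ = 50.99°; offset = 26.3·tan 50.99° = 32.463 m.
Total horizontal offset = 49.818 m.

50 m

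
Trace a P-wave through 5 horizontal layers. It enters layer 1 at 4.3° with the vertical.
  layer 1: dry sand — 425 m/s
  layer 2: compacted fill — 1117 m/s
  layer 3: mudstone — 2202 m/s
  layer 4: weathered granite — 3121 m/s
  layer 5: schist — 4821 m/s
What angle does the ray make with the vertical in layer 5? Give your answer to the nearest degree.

Snell's law across each interface conserves sin θ / V, so sin θ_5 = V_5·sin θ₁/V₁.
sin θ_5 = 4821 × sin 4.3° / 425 = 0.8505.
θ_5 = arcsin 0.8505 = 58.27°.

58°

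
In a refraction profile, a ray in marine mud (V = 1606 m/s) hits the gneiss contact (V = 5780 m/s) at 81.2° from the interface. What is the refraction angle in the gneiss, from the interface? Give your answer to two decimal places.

56.59°

Angle from the normal: 90° − 81.2° = 8.8°.
Snell's law: sin θ₂ = (V₂/V₁)·sin θ₁ = (5780/1606)·sin 8.8° = 0.5506.
θ₂ = arcsin 0.5506 = 33.41° from the normal.
From the interface: 90° − 33.41° = 56.59°.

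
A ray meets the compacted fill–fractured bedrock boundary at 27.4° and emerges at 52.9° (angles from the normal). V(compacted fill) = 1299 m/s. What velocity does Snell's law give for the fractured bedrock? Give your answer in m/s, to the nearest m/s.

sin 27.4° = 0.4602; sin 52.9° = 0.7976.
V₂ = V₁·(sin θ₂/sin θ₁) = 1299·(0.7976/0.4602) = 2251.33 m/s.

2251 m/s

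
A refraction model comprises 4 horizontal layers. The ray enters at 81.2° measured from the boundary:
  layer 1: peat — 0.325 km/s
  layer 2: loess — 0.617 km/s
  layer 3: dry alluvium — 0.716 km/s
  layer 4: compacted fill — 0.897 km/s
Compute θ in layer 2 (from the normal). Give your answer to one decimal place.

16.9°

From the normal: θ₁ = 90° − 81.2° = 8.8°.
Snell's law across each interface conserves sin θ / V, so sin θ_2 = V_2·sin θ₁/V₁.
sin θ_2 = 0.617 × sin 8.8° / 0.325 = 0.2904.
θ_2 = 16.88° from the vertical.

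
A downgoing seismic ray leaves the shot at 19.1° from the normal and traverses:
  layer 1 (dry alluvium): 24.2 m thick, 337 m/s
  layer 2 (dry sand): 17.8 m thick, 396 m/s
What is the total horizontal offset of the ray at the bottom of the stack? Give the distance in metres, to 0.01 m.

15.79 m

Apply Snell's law at each interface; in layer i the horizontal offset is hᵢ·tan θᵢ.
Layer 1: θ = 19.10°; offset = 24.2·tan 19.10° = 8.3800 m.
Layer 2: sin θ = 396·sin 19.1°/337 = 0.3845, θ = 22.61°; offset = 17.8·tan 22.61° = 7.4142 m.
Summing the layer offsets gives 15.7942 m.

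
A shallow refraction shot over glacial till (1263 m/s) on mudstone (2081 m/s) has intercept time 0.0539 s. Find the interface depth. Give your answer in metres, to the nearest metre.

43 m

h = tᵢ·V₁·V₂ / (2·√(V₂²−V₁²)).
√(V₂²−V₁²) = √(2081² − 1263²) = 1653.9 m/s.
h = 0.0539 s × 1263 × 2081 / (2 × 1653.9) = 42.83 m.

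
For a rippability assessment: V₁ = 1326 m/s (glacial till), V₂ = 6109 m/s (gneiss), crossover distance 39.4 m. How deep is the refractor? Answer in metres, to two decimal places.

h = (x_cross/2)·√((V₂−V₁)/(V₂+V₁)).
(V₂−V₁)/(V₂+V₁) = (6109−1326)/(6109+1326) = 0.6433; √ = 0.8021.
h = (39.4/2)·0.8021 = 15.80 m.

15.80 m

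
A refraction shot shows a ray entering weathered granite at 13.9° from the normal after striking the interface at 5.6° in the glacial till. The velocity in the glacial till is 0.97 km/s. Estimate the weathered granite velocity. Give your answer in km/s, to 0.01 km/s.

sin 5.6° = 0.0976; sin 13.9° = 0.2402.
V₂ = V₁·(sin θ₂/sin θ₁) = 0.97·(0.2402/0.0976) = 2.39 km/s.

2.39 km/s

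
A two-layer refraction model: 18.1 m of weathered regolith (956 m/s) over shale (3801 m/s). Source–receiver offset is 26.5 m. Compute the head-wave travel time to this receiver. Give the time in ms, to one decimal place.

43.6 ms

θ_c = arcsin(V₁/V₂) = arcsin(956/3801) = 14.57°, cos θ_c = 0.9679.
Intercept time tᵢ = 2h cos θ_c / V₁ = 2·18.1·0.9679/956 = 0.03665 s.
t = x/V₂ + tᵢ = 26.5/3801 + 0.03665 = 0.04362 s.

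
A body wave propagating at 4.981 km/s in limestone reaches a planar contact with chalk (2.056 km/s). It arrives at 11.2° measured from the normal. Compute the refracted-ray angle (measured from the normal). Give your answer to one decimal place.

4.6°

sin θ₁/V₁ = sin θ₂/V₂ ⇒ sin θ₂ = 2.056·sin 11.2°/4.981 = 2.056·0.1942/4.981 = 0.0802.
θ₂ = sin⁻¹(0.0802) = 4.60° (from vertical).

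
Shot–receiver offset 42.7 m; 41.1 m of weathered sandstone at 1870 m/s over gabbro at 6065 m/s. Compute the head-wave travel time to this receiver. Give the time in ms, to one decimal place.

θ_c = arcsin(V₁/V₂) = arcsin(1870/6065) = 17.96°, cos θ_c = 0.9513.
Intercept time tᵢ = 2h cos θ_c / V₁ = 2·41.1·0.9513/1870 = 0.04182 s.
t = x/V₂ + tᵢ = 42.7/6065 + 0.04182 = 0.04886 s.

48.9 ms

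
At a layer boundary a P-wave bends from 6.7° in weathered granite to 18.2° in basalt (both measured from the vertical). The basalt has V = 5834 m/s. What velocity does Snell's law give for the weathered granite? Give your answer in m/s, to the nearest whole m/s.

2179 m/s

sin 6.7° = 0.1167; sin 18.2° = 0.3123.
V₁ = V₂·(sin θ₁/sin θ₂) = 5834·(0.1167/0.3123) = 2179.25 m/s.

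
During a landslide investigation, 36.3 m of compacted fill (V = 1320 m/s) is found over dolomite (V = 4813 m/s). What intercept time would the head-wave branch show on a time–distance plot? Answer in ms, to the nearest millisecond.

53 ms

θ_c = arcsin(V₁/V₂) = arcsin(1320/4813) = 15.92°; cos θ_c = 0.9617.
tᵢ = 2h·cos θ_c / V₁ = 2·36.3·0.9617 / 1320 = 0.05289 s.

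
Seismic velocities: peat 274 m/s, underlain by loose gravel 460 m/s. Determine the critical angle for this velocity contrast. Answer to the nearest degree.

At critical incidence the refracted ray runs along the interface (θ₂ = 90°), so sin θ_c = V₁/V₂.
θ_c = arcsin(274/460) = arcsin 0.5957 = 36.56°.

37°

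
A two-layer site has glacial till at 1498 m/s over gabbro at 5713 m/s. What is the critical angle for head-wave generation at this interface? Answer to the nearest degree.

15°

Critical incidence: sin θ_c = V₁/V₂ = 1498/5713 = 0.2622.
θ_c = arcsin 0.2622 = 15.20°.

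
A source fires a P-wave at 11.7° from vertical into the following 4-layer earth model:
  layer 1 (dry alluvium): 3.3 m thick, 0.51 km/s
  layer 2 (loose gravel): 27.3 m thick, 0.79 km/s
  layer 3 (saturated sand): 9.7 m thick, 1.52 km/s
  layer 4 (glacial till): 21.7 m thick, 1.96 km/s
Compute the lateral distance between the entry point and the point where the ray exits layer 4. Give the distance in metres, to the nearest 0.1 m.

44.1 m

p = sin θ₁/V₁ = sin 11.7°/0.51 = 3.9762e-01 s/km is conserved through the stack.
Layer 1: θ = 11.70°; offset = 3.3·tan 11.70° = 0.683 m.
Layer 2: sin θ = p·0.79 = 0.3141 → θ = 18.31°; offset = 27.3·tan 18.31° = 9.033 m.
Layer 3: sin θ = p·1.52 = 0.6044 → θ = 37.18°; offset = 9.7·tan 37.18° = 7.359 m.
Layer 4: sin θ = p·1.96 = 0.7793 → θ = 51.20°; offset = 21.7·tan 51.20° = 26.989 m.
Summing the layer offsets gives 44.064 m.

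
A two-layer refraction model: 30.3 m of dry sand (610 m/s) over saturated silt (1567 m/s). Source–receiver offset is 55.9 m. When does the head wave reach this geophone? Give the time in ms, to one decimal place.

θ_c = arcsin(V₁/V₂) = arcsin(610/1567) = 22.91°, cos θ_c = 0.9211.
Intercept time tᵢ = 2h cos θ_c / V₁ = 2·30.3·0.9211/610 = 0.09151 s.
t = x/V₂ + tᵢ = 55.9/1567 + 0.09151 = 0.12718 s.

127.2 ms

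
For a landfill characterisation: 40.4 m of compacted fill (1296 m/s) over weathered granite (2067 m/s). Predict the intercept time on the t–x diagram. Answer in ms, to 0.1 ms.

48.6 ms

tᵢ = 2h·√(V₂²−V₁²)/(V₁V₂).
√(V₂²−V₁²) = √(2067²−1296²) = 1610.2 m/s.
tᵢ = 2·40.4·1610.2/(1296·2067) = 0.04857 s.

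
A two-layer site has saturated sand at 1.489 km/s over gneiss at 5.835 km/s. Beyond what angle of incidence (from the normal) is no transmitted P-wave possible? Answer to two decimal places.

At critical incidence the refracted ray runs along the interface (θ₂ = 90°), so sin θ_c = V₁/V₂.
θ_c = arcsin(1.489/5.835) = arcsin 0.2552 = 14.78°.

14.78°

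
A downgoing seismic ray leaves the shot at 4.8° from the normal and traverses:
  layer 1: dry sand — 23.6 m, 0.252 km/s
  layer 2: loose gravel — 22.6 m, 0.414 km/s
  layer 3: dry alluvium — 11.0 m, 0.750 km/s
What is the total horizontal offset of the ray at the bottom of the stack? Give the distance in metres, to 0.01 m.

Apply Snell's law at each interface; in layer i the horizontal offset is hᵢ·tan θᵢ.
Layer 1: θ = 4.80°; offset = 23.6·tan 4.80° = 1.9817 m.
Layer 2: sin θ = 0.414·sin 4.8°/0.252 = 0.1375, θ = 7.90°; offset = 22.6·tan 7.90° = 3.1366 m.
Layer 3: sin θ = 0.750·sin 4.8°/0.252 = 0.2490, θ = 14.42°; offset = 11.0·tan 14.42° = 2.8286 m.
Total horizontal offset = 7.9469 m.

7.95 m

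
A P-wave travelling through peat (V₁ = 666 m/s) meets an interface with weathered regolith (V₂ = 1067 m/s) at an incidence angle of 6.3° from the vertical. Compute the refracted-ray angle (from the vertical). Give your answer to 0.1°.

10.1°

sin θ₁/V₁ = sin θ₂/V₂ ⇒ sin θ₂ = 1067·sin 6.3°/666 = 1067·0.1097/666 = 0.1758.
θ₂ = arcsin 0.1758 = 10.13° from the normal.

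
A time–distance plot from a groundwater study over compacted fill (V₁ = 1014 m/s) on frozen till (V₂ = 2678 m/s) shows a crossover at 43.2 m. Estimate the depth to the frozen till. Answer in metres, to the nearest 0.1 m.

14.5 m

h = (x_cross/2)·√((V₂−V₁)/(V₂+V₁)).
(V₂−V₁)/(V₂+V₁) = (2678−1014)/(2678+1014) = 0.4507; √ = 0.6713.
h = (43.2/2)·0.6713 = 14.50 m.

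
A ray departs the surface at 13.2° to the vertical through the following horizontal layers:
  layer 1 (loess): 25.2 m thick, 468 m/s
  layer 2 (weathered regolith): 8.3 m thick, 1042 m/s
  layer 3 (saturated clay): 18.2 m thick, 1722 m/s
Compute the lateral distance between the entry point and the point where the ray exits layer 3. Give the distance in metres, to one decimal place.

Ray parameter p = sin 13.2° / 468 m/s = 4.8793e-04 s/m.
Layer 1: θ = 13.20°; offset = 25.2·tan 13.20° = 5.911 m.
Layer 2: sin θ = p·1042 = 0.5084 → θ = 30.56°; offset = 8.3·tan 30.56° = 4.901 m.
Layer 3: sin θ = p·1722 = 0.8402 → θ = 57.16°; offset = 18.2·tan 57.16° = 28.201 m.
Summing the layer offsets gives 39.012 m.

39.0 m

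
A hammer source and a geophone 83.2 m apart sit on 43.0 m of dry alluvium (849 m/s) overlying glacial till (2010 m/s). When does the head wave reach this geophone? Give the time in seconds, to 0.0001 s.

0.1332 s

θ_c = arcsin(V₁/V₂) = arcsin(849/2010) = 24.99°, cos θ_c = 0.9064.
Intercept time tᵢ = 2h cos θ_c / V₁ = 2·43.0·0.9064/849 = 0.09182 s.
t = x/V₂ + tᵢ = 83.2/2010 + 0.09182 = 0.13321 s.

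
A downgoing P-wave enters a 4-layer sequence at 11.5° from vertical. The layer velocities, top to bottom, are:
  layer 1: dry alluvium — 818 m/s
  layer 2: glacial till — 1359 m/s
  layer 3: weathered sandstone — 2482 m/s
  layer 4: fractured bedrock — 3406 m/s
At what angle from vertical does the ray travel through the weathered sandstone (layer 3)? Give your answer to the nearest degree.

Ray parameter p = sin 11.5° / 818 = 2.4373e-04 s/m.
sin θ_3 = p·V_3 = 2.4373e-04 × 2482 = 0.6049.
θ_3 = 37.22° from the vertical.

37°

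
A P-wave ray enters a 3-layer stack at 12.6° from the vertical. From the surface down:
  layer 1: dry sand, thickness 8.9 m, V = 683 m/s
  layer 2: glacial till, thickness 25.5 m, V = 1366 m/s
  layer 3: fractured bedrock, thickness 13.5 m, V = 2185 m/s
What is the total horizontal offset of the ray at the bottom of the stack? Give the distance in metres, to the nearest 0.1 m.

27.5 m

Apply Snell's law at each interface; in layer i the horizontal offset is hᵢ·tan θᵢ.
Layer 1: θ = 12.60°; offset = 8.9·tan 12.60° = 1.989 m.
Layer 2: sin θ = 1366·sin 12.6°/683 = 0.4363, θ = 25.87°; offset = 25.5·tan 25.87° = 12.364 m.
Layer 3: sin θ = 2185·sin 12.6°/683 = 0.6979, θ = 44.26°; offset = 13.5·tan 44.26° = 13.154 m.
Σ offsets = 27.507 m.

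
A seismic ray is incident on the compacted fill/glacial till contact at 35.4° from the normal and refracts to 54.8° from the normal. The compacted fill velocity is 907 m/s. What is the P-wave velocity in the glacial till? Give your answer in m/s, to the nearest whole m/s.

sin 35.4° = 0.5793; sin 54.8° = 0.8171.
V₂ = V₁·(sin θ₂/sin θ₁) = 907·(0.8171/0.5793) = 1279.43 m/s.

1279 m/s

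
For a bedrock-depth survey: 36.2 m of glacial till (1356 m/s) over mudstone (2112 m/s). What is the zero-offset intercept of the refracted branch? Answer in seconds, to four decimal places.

θ_c = arcsin(V₁/V₂) = arcsin(1356/2112) = 39.94°; cos θ_c = 0.7667.
tᵢ = 2h·cos θ_c / V₁ = 2·36.2·0.7667 / 1356 = 0.04093 s.

0.0409 s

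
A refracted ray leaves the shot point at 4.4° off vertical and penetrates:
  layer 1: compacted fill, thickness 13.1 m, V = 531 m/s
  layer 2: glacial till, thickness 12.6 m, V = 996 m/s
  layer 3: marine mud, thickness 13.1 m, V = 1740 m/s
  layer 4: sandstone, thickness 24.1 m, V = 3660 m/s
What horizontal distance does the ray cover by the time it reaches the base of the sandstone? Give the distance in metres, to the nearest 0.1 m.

21.3 m

Apply Snell's law at each interface; in layer i the horizontal offset is hᵢ·tan θᵢ.
Layer 1: θ = 4.40°; offset = 13.1·tan 4.40° = 1.008 m.
Layer 2: sin θ = 996·sin 4.4°/531 = 0.1439, θ = 8.27°; offset = 12.6·tan 8.27° = 1.832 m.
Layer 3: sin θ = 1740·sin 4.4°/531 = 0.2514, θ = 14.56°; offset = 13.1·tan 14.56° = 3.403 m.
Layer 4: sin θ = 3660·sin 4.4°/531 = 0.5288, θ = 31.92°; offset = 24.1·tan 31.92° = 15.015 m.
Total horizontal offset = 21.258 m.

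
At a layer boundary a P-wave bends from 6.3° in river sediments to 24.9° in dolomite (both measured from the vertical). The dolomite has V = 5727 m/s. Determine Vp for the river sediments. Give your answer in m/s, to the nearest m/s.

sin 6.3° = 0.1097; sin 24.9° = 0.4210.
V₁ = V₂·(sin θ₁/sin θ₂) = 5727·(0.1097/0.4210) = 1492.62 m/s.

1493 m/s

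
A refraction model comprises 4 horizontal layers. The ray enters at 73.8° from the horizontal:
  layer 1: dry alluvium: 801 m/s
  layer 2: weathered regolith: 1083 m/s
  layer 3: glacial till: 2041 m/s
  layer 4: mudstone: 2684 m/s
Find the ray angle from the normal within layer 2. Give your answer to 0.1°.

22.2°

From the normal: θ₁ = 90° − 73.8° = 16.2°.
Snell's law across each interface conserves sin θ / V, so sin θ_2 = V_2·sin θ₁/V₁.
sin θ_2 = 1083 × sin 16.2° / 801 = 0.3772.
θ_2 = arcsin 0.3772 = 22.16°.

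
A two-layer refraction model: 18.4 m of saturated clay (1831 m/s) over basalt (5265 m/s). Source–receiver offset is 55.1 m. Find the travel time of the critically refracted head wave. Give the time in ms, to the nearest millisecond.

29 ms

t = x/V₂ + 2h·√(V₂²−V₁²)/(V₁V₂).
√(V₂²−V₁²) = √(5265²−1831²) = 4936.4 m/s; delay term = 2·18.4·4936.4/(1831·5265) = 0.01884 s.
t = 55.1/5265 + 0.01884 = 0.02931 s.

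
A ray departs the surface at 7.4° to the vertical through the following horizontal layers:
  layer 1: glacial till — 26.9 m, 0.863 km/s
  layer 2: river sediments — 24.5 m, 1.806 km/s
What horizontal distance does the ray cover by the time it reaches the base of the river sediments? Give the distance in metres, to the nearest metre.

Apply Snell's law at each interface; in layer i the horizontal offset is hᵢ·tan θᵢ.
Layer 1: θ = 7.40°; offset = 26.9·tan 7.40° = 3.494 m.
Layer 2: sin θ = 1.806·sin 7.4°/0.863 = 0.2695, θ = 15.64°; offset = 24.5·tan 15.64° = 6.857 m.
Summing the layer offsets gives 10.351 m.

10 m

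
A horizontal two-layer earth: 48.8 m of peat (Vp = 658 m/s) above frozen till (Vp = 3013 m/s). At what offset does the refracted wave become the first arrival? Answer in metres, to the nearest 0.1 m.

121.9 m

θ_c = arcsin(658/3013) = 12.61°, so cos θ_c = 0.9759 and tᵢ = 2h cos θ_c/V₁ = 0.1447 s.
At crossover x/V₁ = x/V₂ + tᵢ ⇒ x = tᵢ/(1/V₁ − 1/V₂) = 0.14475/(1.5198e-03 − 3.3190e-04) = 121.86 m.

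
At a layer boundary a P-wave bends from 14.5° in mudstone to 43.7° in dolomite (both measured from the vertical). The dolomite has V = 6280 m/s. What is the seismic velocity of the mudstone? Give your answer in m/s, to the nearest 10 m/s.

Snell's law: sin 14.5°/V₁ = sin 43.7°/V₂.
V₁ = V₂·sin 14.5°/sin 43.7° = 6280 × 0.3624 = 2275.91 m/s.

2280 m/s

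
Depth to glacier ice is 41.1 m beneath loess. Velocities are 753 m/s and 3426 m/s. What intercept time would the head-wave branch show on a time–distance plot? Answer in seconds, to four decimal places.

0.1065 s

θ_c = arcsin(V₁/V₂) = arcsin(753/3426) = 12.70°; cos θ_c = 0.9755.
tᵢ = 2h·cos θ_c / V₁ = 2·41.1·0.9755 / 753 = 0.10649 s.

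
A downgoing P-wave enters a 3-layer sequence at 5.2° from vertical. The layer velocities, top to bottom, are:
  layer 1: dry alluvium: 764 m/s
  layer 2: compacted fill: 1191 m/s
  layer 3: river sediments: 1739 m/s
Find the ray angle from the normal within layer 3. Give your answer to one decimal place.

11.9°

Ray parameter p = sin 5.2° / 764 = 1.1863e-04 s/m.
sin θ_3 = p·V_3 = 1.1863e-04 × 1739 = 0.2063.
θ_3 = 11.91° from the vertical.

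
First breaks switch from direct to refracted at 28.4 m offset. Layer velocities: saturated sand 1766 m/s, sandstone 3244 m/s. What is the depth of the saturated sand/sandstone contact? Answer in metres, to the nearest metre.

8 m

h = (x_cross/2)·√((V₂−V₁)/(V₂+V₁)).
(V₂−V₁)/(V₂+V₁) = (3244−1766)/(3244+1766) = 0.2950; √ = 0.5431.
h = (28.4/2)·0.5431 = 7.71 m.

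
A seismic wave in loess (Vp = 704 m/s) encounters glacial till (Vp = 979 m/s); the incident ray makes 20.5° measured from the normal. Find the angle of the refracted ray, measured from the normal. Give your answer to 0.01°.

Snell's law: sin θ₂ = (V₂/V₁)·sin θ₁ = (979/704)·sin 20.5° = 0.4870.
θ₂ = arcsin 0.4870 = 29.14° from the normal.

29.14°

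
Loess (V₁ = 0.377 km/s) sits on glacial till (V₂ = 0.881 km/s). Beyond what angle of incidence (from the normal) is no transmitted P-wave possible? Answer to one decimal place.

25.3°

At critical incidence the refracted ray runs along the interface (θ₂ = 90°), so sin θ_c = V₁/V₂.
θ_c = arcsin(0.377/0.881) = arcsin 0.4279 = 25.34°.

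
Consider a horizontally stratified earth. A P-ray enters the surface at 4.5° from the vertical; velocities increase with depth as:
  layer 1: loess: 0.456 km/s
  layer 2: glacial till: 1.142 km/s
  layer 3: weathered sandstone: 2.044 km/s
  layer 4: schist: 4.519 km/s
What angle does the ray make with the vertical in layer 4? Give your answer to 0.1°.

Ray parameter p = sin 4.5° / 0.456 = 1.7206e-01 s/km.
sin θ_4 = p·V_4 = 1.7206e-01 × 4.519 = 0.7775.
θ_4 = 51.04° from the vertical.

51.0°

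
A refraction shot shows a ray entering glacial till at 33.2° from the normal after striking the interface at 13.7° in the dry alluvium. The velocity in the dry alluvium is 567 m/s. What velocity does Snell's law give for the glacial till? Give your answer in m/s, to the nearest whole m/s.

Snell's law: sin 13.7°/V₁ = sin 33.2°/V₂.
V₂ = V₁·sin 33.2°/sin 13.7° = 567 × 2.3120 = 1310.89 m/s.

1311 m/s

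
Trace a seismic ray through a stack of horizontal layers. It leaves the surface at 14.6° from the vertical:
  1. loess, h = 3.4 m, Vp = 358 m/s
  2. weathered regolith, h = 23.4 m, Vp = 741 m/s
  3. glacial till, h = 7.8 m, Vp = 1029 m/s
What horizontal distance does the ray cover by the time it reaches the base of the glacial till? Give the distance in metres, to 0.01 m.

Apply Snell's law at each interface; in layer i the horizontal offset is hᵢ·tan θᵢ.
Layer 1: θ = 14.60°; offset = 3.4·tan 14.60° = 0.8856 m.
Layer 2: sin θ = 741·sin 14.6°/358 = 0.5217, θ = 31.45°; offset = 23.4·tan 31.45° = 14.3110 m.
Layer 3: sin θ = 1029·sin 14.6°/358 = 0.7245, θ = 46.43°; offset = 7.8·tan 46.43° = 8.1992 m.
Summing the layer offsets gives 23.3958 m.

23.40 m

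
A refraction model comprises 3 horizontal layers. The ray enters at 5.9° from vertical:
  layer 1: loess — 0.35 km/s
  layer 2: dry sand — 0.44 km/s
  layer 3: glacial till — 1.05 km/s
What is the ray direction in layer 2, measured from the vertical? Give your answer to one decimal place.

Ray parameter p = sin 5.9° / 0.35 = 2.9369e-01 s/km.
sin θ_2 = p·V_2 = 2.9369e-01 × 0.44 = 0.1292.
θ_2 = arcsin 0.1292 = 7.42°.

7.4°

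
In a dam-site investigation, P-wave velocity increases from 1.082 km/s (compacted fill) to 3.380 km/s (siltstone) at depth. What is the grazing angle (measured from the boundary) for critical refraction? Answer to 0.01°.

71.33°

At critical incidence the refracted ray runs along the interface (θ₂ = 90°), so sin θ_c = V₁/V₂.
θ_c = arcsin(1.082/3.380) = arcsin 0.3201 = 18.67°.
Measured from the interface: 90° − 18.67° = 71.33°.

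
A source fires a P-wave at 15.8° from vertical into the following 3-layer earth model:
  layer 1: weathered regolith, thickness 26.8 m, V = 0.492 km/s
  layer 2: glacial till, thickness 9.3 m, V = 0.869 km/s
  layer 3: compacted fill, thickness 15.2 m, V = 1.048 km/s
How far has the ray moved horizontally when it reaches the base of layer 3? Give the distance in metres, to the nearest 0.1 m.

23.5 m

Apply Snell's law at each interface; in layer i the horizontal offset is hᵢ·tan θᵢ.
Layer 1: θ = 15.80°; offset = 26.8·tan 15.80° = 7.584 m.
Layer 2: sin θ = 0.869·sin 15.8°/0.492 = 0.4809, θ = 28.75°; offset = 9.3·tan 28.75° = 5.101 m.
Layer 3: sin θ = 1.048·sin 15.8°/0.492 = 0.5800, θ = 35.45°; offset = 15.2·tan 35.45° = 10.822 m.
Total horizontal offset = 23.506 m.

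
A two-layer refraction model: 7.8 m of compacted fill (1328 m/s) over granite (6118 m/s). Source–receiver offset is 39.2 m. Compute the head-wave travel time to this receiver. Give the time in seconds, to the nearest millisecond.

0.018 s

t = x/V₂ + 2h·√(V₂²−V₁²)/(V₁V₂).
√(V₂²−V₁²) = √(6118²−1328²) = 5972.1 m/s; delay term = 2·7.8·5972.1/(1328·6118) = 0.01147 s.
t = 39.2/6118 + 0.01147 = 0.01787 s.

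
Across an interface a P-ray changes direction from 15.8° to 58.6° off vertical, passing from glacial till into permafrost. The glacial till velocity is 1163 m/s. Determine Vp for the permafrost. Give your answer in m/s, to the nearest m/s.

sin 15.8° = 0.2723; sin 58.6° = 0.8536.
V₂ = V₁·(sin θ₂/sin θ₁) = 1163·(0.8536/0.2723) = 3645.80 m/s.

3646 m/s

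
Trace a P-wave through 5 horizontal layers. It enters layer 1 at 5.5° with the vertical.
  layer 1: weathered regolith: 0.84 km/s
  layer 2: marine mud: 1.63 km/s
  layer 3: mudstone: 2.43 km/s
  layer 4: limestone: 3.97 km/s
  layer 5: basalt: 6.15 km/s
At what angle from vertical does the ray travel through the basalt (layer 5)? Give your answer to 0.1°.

44.6°

Ray parameter p = sin 5.5° / 0.84 = 1.1410e-01 s/km.
sin θ_5 = p·V_5 = 1.1410e-01 × 6.15 = 0.7017.
θ_5 = 44.57° from the vertical.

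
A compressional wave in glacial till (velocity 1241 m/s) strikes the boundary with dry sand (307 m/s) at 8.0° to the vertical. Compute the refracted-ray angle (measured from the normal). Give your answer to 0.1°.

2.0°

sin θ₁/V₁ = sin θ₂/V₂ ⇒ sin θ₂ = 307·sin 8.0°/1241 = 307·0.1392/1241 = 0.0344.
θ₂ = arcsin 0.0344 = 1.97° from the normal.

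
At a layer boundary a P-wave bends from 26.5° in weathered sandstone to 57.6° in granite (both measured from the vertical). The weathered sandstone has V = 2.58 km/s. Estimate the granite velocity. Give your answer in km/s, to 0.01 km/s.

4.88 km/s

sin 26.5° = 0.4462; sin 57.6° = 0.8443.
V₂ = V₁·(sin θ₂/sin θ₁) = 2.58·(0.8443/0.4462) = 4.88 km/s.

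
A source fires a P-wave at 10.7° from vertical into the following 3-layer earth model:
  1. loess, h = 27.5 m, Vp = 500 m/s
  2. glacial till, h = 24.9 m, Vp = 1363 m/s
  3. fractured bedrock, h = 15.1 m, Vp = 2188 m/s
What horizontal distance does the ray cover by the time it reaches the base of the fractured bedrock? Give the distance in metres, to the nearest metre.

41 m

Apply Snell's law at each interface; in layer i the horizontal offset is hᵢ·tan θᵢ.
Layer 1: θ = 10.70°; offset = 27.5·tan 10.70° = 5.196 m.
Layer 2: sin θ = 1363·sin 10.7°/500 = 0.5061, θ = 30.41°; offset = 24.9·tan 30.41° = 14.612 m.
Layer 3: sin θ = 2188·sin 10.7°/500 = 0.8125, θ = 54.34°; offset = 15.1·tan 54.34° = 21.044 m.
Summing the layer offsets gives 40.852 m.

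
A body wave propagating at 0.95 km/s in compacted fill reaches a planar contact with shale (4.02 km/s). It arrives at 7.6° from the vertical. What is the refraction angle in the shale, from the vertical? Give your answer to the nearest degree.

34°

Snell's law: sin θ₂ = (V₂/V₁)·sin θ₁ = (4.02/0.95)·sin 7.6° = 0.5597.
θ₂ = sin⁻¹(0.5597) = 34.03° (from vertical).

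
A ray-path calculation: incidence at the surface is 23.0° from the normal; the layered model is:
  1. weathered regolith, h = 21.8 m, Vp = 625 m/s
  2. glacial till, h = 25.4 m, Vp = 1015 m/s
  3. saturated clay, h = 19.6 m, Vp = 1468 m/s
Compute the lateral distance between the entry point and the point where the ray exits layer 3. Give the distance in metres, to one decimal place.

75.4 m

Ray parameter p = sin 23.0° / 625 m/s = 6.2517e-04 s/m.
Layer 1: θ = 23.00°; offset = 21.8·tan 23.00° = 9.254 m.
Layer 2: sin θ = p·1015 = 0.6345 → θ = 39.39°; offset = 25.4·tan 39.39° = 20.854 m.
Layer 3: sin θ = p·1468 = 0.9177 → θ = 66.60°; offset = 19.6·tan 66.60° = 45.291 m.
Total horizontal offset = 75.399 m.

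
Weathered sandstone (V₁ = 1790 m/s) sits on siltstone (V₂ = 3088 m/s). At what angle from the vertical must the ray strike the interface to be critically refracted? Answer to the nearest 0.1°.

Critical incidence: sin θ_c = V₁/V₂ = 1790/3088 = 0.5797.
θ_c = arcsin 0.5797 = 35.43°.

35.4°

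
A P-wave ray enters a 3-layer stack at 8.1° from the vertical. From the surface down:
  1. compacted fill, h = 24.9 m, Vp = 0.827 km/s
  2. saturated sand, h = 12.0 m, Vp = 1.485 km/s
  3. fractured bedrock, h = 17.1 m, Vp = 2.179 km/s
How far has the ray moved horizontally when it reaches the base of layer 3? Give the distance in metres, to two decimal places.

Apply Snell's law at each interface; in layer i the horizontal offset is hᵢ·tan θᵢ.
Layer 1: θ = 8.10°; offset = 24.9·tan 8.10° = 3.5438 m.
Layer 2: sin θ = 1.485·sin 8.1°/0.827 = 0.2530, θ = 14.66°; offset = 12.0·tan 14.66° = 3.1382 m.
Layer 3: sin θ = 2.179·sin 8.1°/0.827 = 0.3713, θ = 21.79°; offset = 17.1·tan 21.79° = 6.8370 m.
Σ offsets = 13.5190 m.

13.52 m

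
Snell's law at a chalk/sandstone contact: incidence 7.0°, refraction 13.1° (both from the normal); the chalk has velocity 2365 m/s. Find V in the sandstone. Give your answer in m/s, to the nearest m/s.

4398 m/s

sin 7.0° = 0.1219; sin 13.1° = 0.2267.
V₂ = V₁·(sin θ₂/sin θ₁) = 2365·(0.2267/0.1219) = 4398.40 m/s.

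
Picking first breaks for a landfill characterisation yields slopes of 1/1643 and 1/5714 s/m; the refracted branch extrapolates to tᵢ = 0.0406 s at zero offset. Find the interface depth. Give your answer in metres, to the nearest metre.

35 m

θ_c = arcsin(1643/5714) = 16.71°; cos θ_c = 0.9578.
tᵢ = 2h cos θ_c/V₁ ⇒ h = tᵢ·V₁/(2 cos θ_c) = 0.0406·1643/(2·0.9578) = 34.82 m.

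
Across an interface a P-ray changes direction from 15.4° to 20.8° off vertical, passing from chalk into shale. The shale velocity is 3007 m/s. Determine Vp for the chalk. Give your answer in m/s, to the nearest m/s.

Snell's law: sin 15.4°/V₁ = sin 20.8°/V₂.
V₁ = V₂·sin 15.4°/sin 20.8° = 3007 × 0.7478 = 2248.69 m/s.

2249 m/s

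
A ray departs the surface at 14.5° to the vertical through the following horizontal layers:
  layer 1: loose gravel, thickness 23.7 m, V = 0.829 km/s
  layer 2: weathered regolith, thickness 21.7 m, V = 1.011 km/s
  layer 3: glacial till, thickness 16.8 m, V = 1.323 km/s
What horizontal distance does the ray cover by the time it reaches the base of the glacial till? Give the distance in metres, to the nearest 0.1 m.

20.4 m

Ray parameter p = sin 14.5° / 0.829 km/s = 3.0203e-01 s/km.
Layer 1: θ = 14.50°; offset = 23.7·tan 14.50° = 6.129 m.
Layer 2: sin θ = p·1.011 = 0.3053 → θ = 17.78°; offset = 21.7·tan 17.78° = 6.958 m.
Layer 3: sin θ = p·1.323 = 0.3996 → θ = 23.55°; offset = 16.8·tan 23.55° = 7.323 m.
Σ offsets = 20.411 m.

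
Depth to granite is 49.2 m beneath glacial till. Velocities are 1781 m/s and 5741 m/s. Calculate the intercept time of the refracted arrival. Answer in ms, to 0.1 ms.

tᵢ = 2h·√(V₂²−V₁²)/(V₁V₂).
√(V₂²−V₁²) = √(5741²−1781²) = 5457.8 m/s.
tᵢ = 2·49.2·5457.8/(1781·5741) = 0.05252 s.

52.5 ms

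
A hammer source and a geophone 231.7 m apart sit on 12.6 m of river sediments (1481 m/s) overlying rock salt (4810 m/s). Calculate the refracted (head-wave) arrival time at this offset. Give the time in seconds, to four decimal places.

t = x/V₂ + 2h·√(V₂²−V₁²)/(V₁V₂).
√(V₂²−V₁²) = √(4810²−1481²) = 4576.3 m/s; delay term = 2·12.6·4576.3/(1481·4810) = 0.01619 s.
t = 231.7/4810 + 0.01619 = 0.06436 s.

0.0644 s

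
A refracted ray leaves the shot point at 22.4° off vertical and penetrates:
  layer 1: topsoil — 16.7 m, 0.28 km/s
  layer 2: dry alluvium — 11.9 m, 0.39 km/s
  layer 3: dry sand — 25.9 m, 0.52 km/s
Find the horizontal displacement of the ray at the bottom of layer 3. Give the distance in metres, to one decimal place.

Apply Snell's law at each interface; in layer i the horizontal offset is hᵢ·tan θᵢ.
Layer 1: θ = 22.40°; offset = 16.7·tan 22.40° = 6.883 m.
Layer 2: sin θ = 0.39·sin 22.4°/0.28 = 0.5308, θ = 32.06°; offset = 11.9·tan 32.06° = 7.453 m.
Layer 3: sin θ = 0.52·sin 22.4°/0.28 = 0.7077, θ = 45.05°; offset = 25.9·tan 45.05° = 25.944 m.
Total horizontal offset = 40.280 m.

40.3 m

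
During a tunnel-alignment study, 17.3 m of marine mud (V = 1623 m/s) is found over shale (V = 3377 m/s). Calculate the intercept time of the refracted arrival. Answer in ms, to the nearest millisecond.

19 ms

tᵢ = 2h·√(V₂²−V₁²)/(V₁V₂).
√(V₂²−V₁²) = √(3377²−1623²) = 2961.4 m/s.
tᵢ = 2·17.3·2961.4/(1623·3377) = 0.01870 s.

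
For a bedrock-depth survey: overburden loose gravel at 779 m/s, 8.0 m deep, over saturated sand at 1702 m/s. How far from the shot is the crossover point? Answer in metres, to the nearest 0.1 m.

θ_c = arcsin(779/1702) = 27.24°, so cos θ_c = 0.8891 and tᵢ = 2h cos θ_c/V₁ = 0.0183 s.
At crossover x/V₁ = x/V₂ + tᵢ ⇒ x = tᵢ/(1/V₁ − 1/V₂) = 0.01826/(1.2837e-03 − 5.8754e-04) = 26.23 m.

26.2 m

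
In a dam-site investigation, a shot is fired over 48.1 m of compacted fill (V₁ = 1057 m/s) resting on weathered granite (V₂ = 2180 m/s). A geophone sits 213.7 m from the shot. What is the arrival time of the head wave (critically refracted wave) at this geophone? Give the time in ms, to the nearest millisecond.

178 ms

t = x/V₂ + 2h·√(V₂²−V₁²)/(V₁V₂).
√(V₂²−V₁²) = √(2180²−1057²) = 1906.6 m/s; delay term = 2·48.1·1906.6/(1057·2180) = 0.07960 s.
t = 213.7/2180 + 0.07960 = 0.17763 s.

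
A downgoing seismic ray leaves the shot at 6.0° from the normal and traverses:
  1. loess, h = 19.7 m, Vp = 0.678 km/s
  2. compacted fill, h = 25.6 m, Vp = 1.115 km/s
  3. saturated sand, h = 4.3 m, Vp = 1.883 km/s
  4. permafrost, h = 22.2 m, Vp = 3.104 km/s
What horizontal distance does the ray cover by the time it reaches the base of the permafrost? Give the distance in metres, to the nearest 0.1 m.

Ray parameter p = sin 6.0° / 0.678 km/s = 1.5417e-01 s/km.
Layer 1: θ = 6.00°; offset = 19.7·tan 6.00° = 2.071 m.
Layer 2: sin θ = p·1.115 = 0.1719 → θ = 9.90°; offset = 25.6·tan 9.90° = 4.467 m.
Layer 3: sin θ = p·1.883 = 0.2903 → θ = 16.88°; offset = 4.3·tan 16.88° = 1.304 m.
Layer 4: sin θ = p·3.104 = 0.4785 → θ = 28.59°; offset = 22.2·tan 28.59° = 12.099 m.
Σ offsets = 19.941 m.

19.9 m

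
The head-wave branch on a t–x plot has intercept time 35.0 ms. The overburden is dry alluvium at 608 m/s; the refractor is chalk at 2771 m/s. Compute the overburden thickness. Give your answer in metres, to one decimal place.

10.9 m

θ_c = arcsin(608/2771) = 12.67°; cos θ_c = 0.9756.
tᵢ = 2h cos θ_c/V₁ ⇒ h = tᵢ·V₁/(2 cos θ_c) = 0.035·608/(2·0.9756) = 10.91 m.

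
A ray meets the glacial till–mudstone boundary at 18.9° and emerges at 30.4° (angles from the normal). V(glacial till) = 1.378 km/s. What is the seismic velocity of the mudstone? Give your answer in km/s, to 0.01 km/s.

sin 18.9° = 0.3239; sin 30.4° = 0.5060.
V₂ = V₁·(sin θ₂/sin θ₁) = 1.378·(0.5060/0.3239) = 2.15 km/s.

2.15 km/s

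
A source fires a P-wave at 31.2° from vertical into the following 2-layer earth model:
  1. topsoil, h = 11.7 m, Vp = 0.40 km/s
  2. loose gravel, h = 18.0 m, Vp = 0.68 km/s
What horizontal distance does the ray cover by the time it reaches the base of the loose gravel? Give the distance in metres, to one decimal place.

40.5 m

p = sin θ₁/V₁ = sin 31.2°/0.40 = 1.2951e+00 s/km is conserved through the stack.
Layer 1: θ = 31.20°; offset = 11.7·tan 31.20° = 7.086 m.
Layer 2: sin θ = p·0.68 = 0.8806 → θ = 61.72°; offset = 18.0·tan 61.72° = 33.458 m.
Σ offsets = 40.544 m.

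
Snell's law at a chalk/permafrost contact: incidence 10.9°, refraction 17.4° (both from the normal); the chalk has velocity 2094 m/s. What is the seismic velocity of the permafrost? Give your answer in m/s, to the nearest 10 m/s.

Snell's law: sin 10.9°/V₁ = sin 17.4°/V₂.
V₂ = V₁·sin 17.4°/sin 10.9° = 2094 × 1.5814 = 3311.51 m/s.

3310 m/s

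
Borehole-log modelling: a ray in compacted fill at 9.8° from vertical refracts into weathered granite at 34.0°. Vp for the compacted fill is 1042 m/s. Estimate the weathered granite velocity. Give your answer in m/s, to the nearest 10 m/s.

3420 m/s

sin 9.8° = 0.1702; sin 34.0° = 0.5592.
V₂ = V₁·(sin θ₂/sin θ₁) = 1042·(0.5592/0.1702) = 3423.30 m/s.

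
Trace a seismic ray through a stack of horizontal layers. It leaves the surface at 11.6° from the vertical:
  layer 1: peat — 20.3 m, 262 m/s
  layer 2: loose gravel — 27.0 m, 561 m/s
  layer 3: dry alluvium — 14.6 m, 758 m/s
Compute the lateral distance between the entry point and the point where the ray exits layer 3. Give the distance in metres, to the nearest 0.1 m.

Apply Snell's law at each interface; in layer i the horizontal offset is hᵢ·tan θᵢ.
Layer 1: θ = 11.60°; offset = 20.3·tan 11.60° = 4.167 m.
Layer 2: sin θ = 561·sin 11.6°/262 = 0.4306, θ = 25.50°; offset = 27.0·tan 25.50° = 12.880 m.
Layer 3: sin θ = 758·sin 11.6°/262 = 0.5817, θ = 35.57°; offset = 14.6·tan 35.57° = 10.442 m.
Σ offsets = 27.489 m.

27.5 m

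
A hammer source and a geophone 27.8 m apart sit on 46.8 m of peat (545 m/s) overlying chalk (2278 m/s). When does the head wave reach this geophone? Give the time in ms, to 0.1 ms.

179.0 ms

θ_c = arcsin(V₁/V₂) = arcsin(545/2278) = 13.84°, cos θ_c = 0.9710.
Intercept time tᵢ = 2h cos θ_c / V₁ = 2·46.8·0.9710/545 = 0.16676 s.
t = x/V₂ + tᵢ = 27.8/2278 + 0.16676 = 0.17896 s.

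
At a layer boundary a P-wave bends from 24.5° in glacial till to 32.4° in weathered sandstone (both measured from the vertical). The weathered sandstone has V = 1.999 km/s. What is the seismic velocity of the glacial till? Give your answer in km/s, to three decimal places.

sin 24.5° = 0.4147; sin 32.4° = 0.5358.
V₁ = V₂·(sin θ₁/sin θ₂) = 1.999·(0.4147/0.5358) = 1.547 km/s.

1.547 km/s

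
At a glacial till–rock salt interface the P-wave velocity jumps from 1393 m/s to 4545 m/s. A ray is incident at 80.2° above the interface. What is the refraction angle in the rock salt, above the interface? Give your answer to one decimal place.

56.3°

Angle from the normal: 90° − 80.2° = 9.8°.
sin θ₁/V₁ = sin θ₂/V₂ ⇒ sin θ₂ = 4545·sin 9.8°/1393 = 4545·0.1702/1393 = 0.5553.
θ₂ = sin⁻¹(0.5553) = 33.73° (from vertical).
From the interface: 90° − 33.73° = 56.27°.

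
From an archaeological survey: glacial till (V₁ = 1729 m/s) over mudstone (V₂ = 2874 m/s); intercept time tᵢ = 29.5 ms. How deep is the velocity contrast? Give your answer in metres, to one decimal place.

h = tᵢ·V₁·V₂ / (2·√(V₂²−V₁²)).
√(V₂²−V₁²) = √(2874² − 1729²) = 2295.7 m/s.
h = 0.0295 s × 1729 × 2874 / (2 × 2295.7) = 31.93 m.

31.9 m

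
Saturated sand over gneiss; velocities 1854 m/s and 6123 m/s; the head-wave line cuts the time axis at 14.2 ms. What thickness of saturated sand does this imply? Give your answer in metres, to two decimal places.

13.81 m

θ_c = arcsin(1854/6123) = 17.63°; cos θ_c = 0.9531.
tᵢ = 2h cos θ_c/V₁ ⇒ h = tᵢ·V₁/(2 cos θ_c) = 0.0142·1854/(2·0.9531) = 13.81 m.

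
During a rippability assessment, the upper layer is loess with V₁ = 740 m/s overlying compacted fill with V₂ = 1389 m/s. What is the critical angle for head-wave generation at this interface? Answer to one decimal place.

Critical incidence: sin θ_c = V₁/V₂ = 740/1389 = 0.5328.
θ_c = arcsin 0.5328 = 32.19°.

32.2°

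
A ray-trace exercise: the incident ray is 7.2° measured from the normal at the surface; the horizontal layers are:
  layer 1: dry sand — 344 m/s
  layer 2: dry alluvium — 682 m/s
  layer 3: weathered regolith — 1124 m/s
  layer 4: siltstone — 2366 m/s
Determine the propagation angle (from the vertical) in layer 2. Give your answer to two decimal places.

Ray parameter p = sin 7.2° / 344 = 3.6434e-04 s/m.
sin θ_2 = p·V_2 = 3.6434e-04 × 682 = 0.2485.
θ_2 = arcsin 0.2485 = 14.39°.

14.39°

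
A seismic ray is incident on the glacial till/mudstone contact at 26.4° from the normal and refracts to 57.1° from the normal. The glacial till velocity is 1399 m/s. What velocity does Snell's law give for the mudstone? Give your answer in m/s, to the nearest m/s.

Snell's law: sin 26.4°/V₁ = sin 57.1°/V₂.
V₂ = V₁·sin 57.1°/sin 26.4° = 1399 × 1.8883 = 2641.78 m/s.

2642 m/s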